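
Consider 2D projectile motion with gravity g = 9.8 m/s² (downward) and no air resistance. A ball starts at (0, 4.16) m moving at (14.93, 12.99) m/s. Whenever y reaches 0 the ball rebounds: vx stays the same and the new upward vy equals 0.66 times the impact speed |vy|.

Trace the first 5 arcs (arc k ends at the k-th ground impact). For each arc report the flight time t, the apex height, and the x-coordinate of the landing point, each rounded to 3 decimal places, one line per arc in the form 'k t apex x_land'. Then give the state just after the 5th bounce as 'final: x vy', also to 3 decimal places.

Arc 1: start y=4.160, vy=12.990 → t=2.940, apex=12.769, x_land=43.891, impact vy=-15.820
  bounce: vy ← 0.66·15.820 = 10.441
Arc 2: start y=0.000, vy=10.441 → t=2.131, apex=5.562, x_land=75.705, impact vy=-10.441
  bounce: vy ← 0.66·10.441 = 6.891
Arc 3: start y=0.000, vy=6.891 → t=1.406, apex=2.423, x_land=96.702, impact vy=-6.891
  bounce: vy ← 0.66·6.891 = 4.548
Arc 4: start y=0.000, vy=4.548 → t=0.928, apex=1.055, x_land=110.561, impact vy=-4.548
  bounce: vy ← 0.66·4.548 = 3.002
Arc 5: start y=0.000, vy=3.002 → t=0.613, apex=0.460, x_land=119.707, impact vy=-3.002
  bounce: vy ← 0.66·3.002 = 1.981

1 2.940 12.769 43.891
2 2.131 5.562 75.705
3 1.406 2.423 96.702
4 0.928 1.055 110.561
5 0.613 0.460 119.707
final: 119.707 1.981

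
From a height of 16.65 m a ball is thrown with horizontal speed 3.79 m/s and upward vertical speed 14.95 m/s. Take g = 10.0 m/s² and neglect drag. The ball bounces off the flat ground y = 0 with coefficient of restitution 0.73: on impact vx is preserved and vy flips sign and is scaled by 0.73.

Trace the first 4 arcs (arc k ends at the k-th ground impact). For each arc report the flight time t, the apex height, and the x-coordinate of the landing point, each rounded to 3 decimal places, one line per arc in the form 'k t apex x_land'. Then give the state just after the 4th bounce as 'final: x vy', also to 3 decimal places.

Arc 1: start y=16.650, vy=14.950 → t=3.854, apex=27.825, x_land=14.607, impact vy=-23.590
  bounce: vy ← 0.73·23.590 = 17.221
Arc 2: start y=0.000, vy=17.221 → t=3.444, apex=14.828, x_land=27.660, impact vy=-17.221
  bounce: vy ← 0.73·17.221 = 12.571
Arc 3: start y=0.000, vy=12.571 → t=2.514, apex=7.902, x_land=37.189, impact vy=-12.571
  bounce: vy ← 0.73·12.571 = 9.177
Arc 4: start y=0.000, vy=9.177 → t=1.835, apex=4.211, x_land=44.145, impact vy=-9.177
  bounce: vy ← 0.73·9.177 = 6.699

1 3.854 27.825 14.607
2 3.444 14.828 27.660
3 2.514 7.902 37.189
4 1.835 4.211 44.145
final: 44.145 6.699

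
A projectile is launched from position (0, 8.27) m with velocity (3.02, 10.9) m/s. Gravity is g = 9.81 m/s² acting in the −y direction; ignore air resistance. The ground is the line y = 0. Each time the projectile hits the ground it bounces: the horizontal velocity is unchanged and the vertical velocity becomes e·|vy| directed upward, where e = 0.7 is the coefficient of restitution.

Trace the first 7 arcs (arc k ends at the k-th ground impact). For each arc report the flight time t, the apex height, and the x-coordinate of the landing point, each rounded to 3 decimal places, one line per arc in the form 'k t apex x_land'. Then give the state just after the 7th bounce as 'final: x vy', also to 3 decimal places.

Arc 1: start y=8.270, vy=10.900 → t=2.820, apex=14.326, x_land=8.517, impact vy=-16.765
  bounce: vy ← 0.7·16.765 = 11.736
Arc 2: start y=0.000, vy=11.736 → t=2.393, apex=7.020, x_land=15.742, impact vy=-11.736
  bounce: vy ← 0.7·11.736 = 8.215
Arc 3: start y=0.000, vy=8.215 → t=1.675, apex=3.440, x_land=20.800, impact vy=-8.215
  bounce: vy ← 0.7·8.215 = 5.750
Arc 4: start y=0.000, vy=5.750 → t=1.172, apex=1.685, x_land=24.341, impact vy=-5.750
  bounce: vy ← 0.7·5.750 = 4.025
Arc 5: start y=0.000, vy=4.025 → t=0.821, apex=0.826, x_land=26.819, impact vy=-4.025
  bounce: vy ← 0.7·4.025 = 2.818
Arc 6: start y=0.000, vy=2.818 → t=0.574, apex=0.405, x_land=28.554, impact vy=-2.818
  bounce: vy ← 0.7·2.818 = 1.972
Arc 7: start y=0.000, vy=1.972 → t=0.402, apex=0.198, x_land=29.768, impact vy=-1.972
  bounce: vy ← 0.7·1.972 = 1.381

1 2.820 14.326 8.517
2 2.393 7.020 15.742
3 1.675 3.440 20.800
4 1.172 1.685 24.341
5 0.821 0.826 26.819
6 0.574 0.405 28.554
7 0.402 0.198 29.768
final: 29.768 1.381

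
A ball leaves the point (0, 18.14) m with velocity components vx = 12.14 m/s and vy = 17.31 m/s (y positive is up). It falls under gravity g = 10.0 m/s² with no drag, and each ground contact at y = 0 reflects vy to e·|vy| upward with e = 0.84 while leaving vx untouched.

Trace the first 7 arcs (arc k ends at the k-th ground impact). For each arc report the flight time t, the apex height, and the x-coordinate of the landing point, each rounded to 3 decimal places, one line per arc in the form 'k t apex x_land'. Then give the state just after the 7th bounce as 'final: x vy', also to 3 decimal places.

1 4.305 33.122 52.260
2 4.324 23.371 104.753
3 3.632 16.490 148.847
4 3.051 11.636 185.886
5 2.563 8.210 216.999
6 2.153 5.793 243.133
7 1.808 4.088 265.086
final: 265.086 7.595

Arc 1: start y=18.140, vy=17.310 → t=4.305, apex=33.122, x_land=52.260, impact vy=-25.738
  bounce: vy ← 0.84·25.738 = 21.620
Arc 2: start y=0.000, vy=21.620 → t=4.324, apex=23.371, x_land=104.753, impact vy=-21.620
  bounce: vy ← 0.84·21.620 = 18.161
Arc 3: start y=0.000, vy=18.161 → t=3.632, apex=16.490, x_land=148.847, impact vy=-18.161
  bounce: vy ← 0.84·18.161 = 15.255
Arc 4: start y=0.000, vy=15.255 → t=3.051, apex=11.636, x_land=185.886, impact vy=-15.255
  bounce: vy ← 0.84·15.255 = 12.814
Arc 5: start y=0.000, vy=12.814 → t=2.563, apex=8.210, x_land=216.999, impact vy=-12.814
  bounce: vy ← 0.84·12.814 = 10.764
Arc 6: start y=0.000, vy=10.764 → t=2.153, apex=5.793, x_land=243.133, impact vy=-10.764
  bounce: vy ← 0.84·10.764 = 9.042
Arc 7: start y=0.000, vy=9.042 → t=1.808, apex=4.088, x_land=265.086, impact vy=-9.042
  bounce: vy ← 0.84·9.042 = 7.595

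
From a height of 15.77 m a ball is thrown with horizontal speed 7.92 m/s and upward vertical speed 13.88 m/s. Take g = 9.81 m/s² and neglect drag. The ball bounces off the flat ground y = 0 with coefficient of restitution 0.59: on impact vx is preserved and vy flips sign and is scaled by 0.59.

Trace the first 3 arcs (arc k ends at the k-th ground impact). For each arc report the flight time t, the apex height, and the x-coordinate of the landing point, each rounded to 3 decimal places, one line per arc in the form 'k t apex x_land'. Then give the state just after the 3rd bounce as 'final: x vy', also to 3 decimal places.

1 3.699 25.589 29.296
2 2.695 8.908 50.642
3 1.590 3.101 63.236
final: 63.236 4.602

Arc 1: start y=15.770, vy=13.880 → t=3.699, apex=25.589, x_land=29.296, impact vy=-22.407
  bounce: vy ← 0.59·22.407 = 13.220
Arc 2: start y=0.000, vy=13.220 → t=2.695, apex=8.908, x_land=50.642, impact vy=-13.220
  bounce: vy ← 0.59·13.220 = 7.800
Arc 3: start y=0.000, vy=7.800 → t=1.590, apex=3.101, x_land=63.236, impact vy=-7.800
  bounce: vy ← 0.59·7.800 = 4.602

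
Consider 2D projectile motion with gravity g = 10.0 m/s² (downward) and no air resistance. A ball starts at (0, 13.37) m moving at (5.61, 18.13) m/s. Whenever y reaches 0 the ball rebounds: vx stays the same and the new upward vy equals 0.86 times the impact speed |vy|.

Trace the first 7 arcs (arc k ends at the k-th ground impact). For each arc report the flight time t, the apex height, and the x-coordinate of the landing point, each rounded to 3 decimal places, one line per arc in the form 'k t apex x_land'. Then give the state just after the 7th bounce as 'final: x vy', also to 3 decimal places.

1 4.255 29.805 23.868
2 4.199 22.044 47.426
3 3.611 16.303 67.687
4 3.106 12.058 85.111
5 2.671 8.918 100.095
6 2.297 6.596 112.982
7 1.976 4.878 124.065
final: 124.065 8.495

Arc 1: start y=13.370, vy=18.130 → t=4.255, apex=29.805, x_land=23.868, impact vy=-24.415
  bounce: vy ← 0.86·24.415 = 20.997
Arc 2: start y=0.000, vy=20.997 → t=4.199, apex=22.044, x_land=47.426, impact vy=-20.997
  bounce: vy ← 0.86·20.997 = 18.057
Arc 3: start y=0.000, vy=18.057 → t=3.611, apex=16.303, x_land=67.687, impact vy=-18.057
  bounce: vy ← 0.86·18.057 = 15.529
Arc 4: start y=0.000, vy=15.529 → t=3.106, apex=12.058, x_land=85.111, impact vy=-15.529
  bounce: vy ← 0.86·15.529 = 13.355
Arc 5: start y=0.000, vy=13.355 → t=2.671, apex=8.918, x_land=100.095, impact vy=-13.355
  bounce: vy ← 0.86·13.355 = 11.486
Arc 6: start y=0.000, vy=11.486 → t=2.297, apex=6.596, x_land=112.982, impact vy=-11.486
  bounce: vy ← 0.86·11.486 = 9.878
Arc 7: start y=0.000, vy=9.878 → t=1.976, apex=4.878, x_land=124.065, impact vy=-9.878
  bounce: vy ← 0.86·9.878 = 8.495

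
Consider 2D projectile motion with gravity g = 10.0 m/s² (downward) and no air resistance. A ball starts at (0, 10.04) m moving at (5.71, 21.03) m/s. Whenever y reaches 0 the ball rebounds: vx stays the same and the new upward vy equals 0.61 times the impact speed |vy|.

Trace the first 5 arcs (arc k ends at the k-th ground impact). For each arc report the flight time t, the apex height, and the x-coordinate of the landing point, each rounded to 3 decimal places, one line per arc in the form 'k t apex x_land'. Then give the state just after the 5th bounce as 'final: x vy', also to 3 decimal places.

1 4.639 32.153 26.488
2 3.094 11.964 44.153
3 1.887 4.452 54.929
4 1.151 1.657 61.502
5 0.702 0.616 65.512
final: 65.512 2.142

Arc 1: start y=10.040, vy=21.030 → t=4.639, apex=32.153, x_land=26.488, impact vy=-25.359
  bounce: vy ← 0.61·25.359 = 15.469
Arc 2: start y=0.000, vy=15.469 → t=3.094, apex=11.964, x_land=44.153, impact vy=-15.469
  bounce: vy ← 0.61·15.469 = 9.436
Arc 3: start y=0.000, vy=9.436 → t=1.887, apex=4.452, x_land=54.929, impact vy=-9.436
  bounce: vy ← 0.61·9.436 = 5.756
Arc 4: start y=0.000, vy=5.756 → t=1.151, apex=1.657, x_land=61.502, impact vy=-5.756
  bounce: vy ← 0.61·5.756 = 3.511
Arc 5: start y=0.000, vy=3.511 → t=0.702, apex=0.616, x_land=65.512, impact vy=-3.511
  bounce: vy ← 0.61·3.511 = 2.142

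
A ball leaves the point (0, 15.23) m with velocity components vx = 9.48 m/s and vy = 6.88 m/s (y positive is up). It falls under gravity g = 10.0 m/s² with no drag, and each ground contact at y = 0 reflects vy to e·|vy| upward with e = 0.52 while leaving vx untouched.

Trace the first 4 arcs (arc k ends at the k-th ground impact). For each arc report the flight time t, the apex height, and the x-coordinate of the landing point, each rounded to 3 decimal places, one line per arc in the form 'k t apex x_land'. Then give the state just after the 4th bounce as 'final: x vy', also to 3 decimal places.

1 2.564 17.597 24.307
2 1.951 4.758 42.802
3 1.015 1.287 52.420
4 0.528 0.348 57.421
final: 57.421 1.372

Arc 1: start y=15.230, vy=6.880 → t=2.564, apex=17.597, x_land=24.307, impact vy=-18.760
  bounce: vy ← 0.52·18.760 = 9.755
Arc 2: start y=0.000, vy=9.755 → t=1.951, apex=4.758, x_land=42.802, impact vy=-9.755
  bounce: vy ← 0.52·9.755 = 5.073
Arc 3: start y=0.000, vy=5.073 → t=1.015, apex=1.287, x_land=52.420, impact vy=-5.073
  bounce: vy ← 0.52·5.073 = 2.638
Arc 4: start y=0.000, vy=2.638 → t=0.528, apex=0.348, x_land=57.421, impact vy=-2.638
  bounce: vy ← 0.52·2.638 = 1.372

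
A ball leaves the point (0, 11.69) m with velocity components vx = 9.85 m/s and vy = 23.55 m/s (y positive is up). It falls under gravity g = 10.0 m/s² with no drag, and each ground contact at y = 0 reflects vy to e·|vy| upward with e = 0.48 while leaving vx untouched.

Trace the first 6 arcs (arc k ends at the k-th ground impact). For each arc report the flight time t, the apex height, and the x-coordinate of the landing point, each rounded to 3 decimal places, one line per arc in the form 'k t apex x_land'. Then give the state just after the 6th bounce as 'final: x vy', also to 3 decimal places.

Arc 1: start y=11.690, vy=23.550 → t=5.163, apex=39.420, x_land=50.854, impact vy=-28.079
  bounce: vy ← 0.48·28.079 = 13.478
Arc 2: start y=0.000, vy=13.478 → t=2.696, apex=9.082, x_land=77.405, impact vy=-13.478
  bounce: vy ← 0.48·13.478 = 6.469
Arc 3: start y=0.000, vy=6.469 → t=1.294, apex=2.093, x_land=90.150, impact vy=-6.469
  bounce: vy ← 0.48·6.469 = 3.105
Arc 4: start y=0.000, vy=3.105 → t=0.621, apex=0.482, x_land=96.267, impact vy=-3.105
  bounce: vy ← 0.48·3.105 = 1.491
Arc 5: start y=0.000, vy=1.491 → t=0.298, apex=0.111, x_land=99.203, impact vy=-1.491
  bounce: vy ← 0.48·1.491 = 0.715
Arc 6: start y=0.000, vy=0.715 → t=0.143, apex=0.026, x_land=100.613, impact vy=-0.715
  bounce: vy ← 0.48·0.715 = 0.343

1 5.163 39.420 50.854
2 2.696 9.082 77.405
3 1.294 2.093 90.150
4 0.621 0.482 96.267
5 0.298 0.111 99.203
6 0.143 0.026 100.613
final: 100.613 0.343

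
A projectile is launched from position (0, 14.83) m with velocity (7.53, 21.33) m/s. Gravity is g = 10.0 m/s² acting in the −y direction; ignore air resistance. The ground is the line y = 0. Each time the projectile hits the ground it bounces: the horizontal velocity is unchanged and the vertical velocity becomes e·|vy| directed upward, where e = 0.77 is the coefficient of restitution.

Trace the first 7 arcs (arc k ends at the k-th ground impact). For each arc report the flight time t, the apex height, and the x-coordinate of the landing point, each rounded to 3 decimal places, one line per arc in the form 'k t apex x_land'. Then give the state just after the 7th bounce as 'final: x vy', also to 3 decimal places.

Arc 1: start y=14.830, vy=21.330 → t=4.874, apex=37.578, x_land=36.705, impact vy=-27.415
  bounce: vy ← 0.77·27.415 = 21.109
Arc 2: start y=0.000, vy=21.109 → t=4.222, apex=22.280, x_land=68.496, impact vy=-21.109
  bounce: vy ← 0.77·21.109 = 16.254
Arc 3: start y=0.000, vy=16.254 → t=3.251, apex=13.210, x_land=92.974, impact vy=-16.254
  bounce: vy ← 0.77·16.254 = 12.516
Arc 4: start y=0.000, vy=12.516 → t=2.503, apex=7.832, x_land=111.823, impact vy=-12.516
  bounce: vy ← 0.77·12.516 = 9.637
Arc 5: start y=0.000, vy=9.637 → t=1.927, apex=4.644, x_land=126.337, impact vy=-9.637
  bounce: vy ← 0.77·9.637 = 7.421
Arc 6: start y=0.000, vy=7.421 → t=1.484, apex=2.753, x_land=137.512, impact vy=-7.421
  bounce: vy ← 0.77·7.421 = 5.714
Arc 7: start y=0.000, vy=5.714 → t=1.143, apex=1.632, x_land=146.117, impact vy=-5.714
  bounce: vy ← 0.77·5.714 = 4.400

1 4.874 37.578 36.705
2 4.222 22.280 68.496
3 3.251 13.210 92.974
4 2.503 7.832 111.823
5 1.927 4.644 126.337
6 1.484 2.753 137.512
7 1.143 1.632 146.117
final: 146.117 4.400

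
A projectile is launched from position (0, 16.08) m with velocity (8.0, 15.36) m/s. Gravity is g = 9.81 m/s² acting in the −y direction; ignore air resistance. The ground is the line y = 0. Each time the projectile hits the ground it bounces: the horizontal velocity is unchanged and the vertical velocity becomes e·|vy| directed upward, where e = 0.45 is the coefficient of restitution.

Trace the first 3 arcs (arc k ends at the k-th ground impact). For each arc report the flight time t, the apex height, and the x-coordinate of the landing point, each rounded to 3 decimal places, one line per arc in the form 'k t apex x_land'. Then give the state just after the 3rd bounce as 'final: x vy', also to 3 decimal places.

1 3.959 28.105 31.676
2 2.154 5.691 48.910
3 0.969 1.152 56.666
final: 56.666 2.140

Arc 1: start y=16.080, vy=15.360 → t=3.959, apex=28.105, x_land=31.676, impact vy=-23.482
  bounce: vy ← 0.45·23.482 = 10.567
Arc 2: start y=0.000, vy=10.567 → t=2.154, apex=5.691, x_land=48.910, impact vy=-10.567
  bounce: vy ← 0.45·10.567 = 4.755
Arc 3: start y=0.000, vy=4.755 → t=0.969, apex=1.152, x_land=56.666, impact vy=-4.755
  bounce: vy ← 0.45·4.755 = 2.140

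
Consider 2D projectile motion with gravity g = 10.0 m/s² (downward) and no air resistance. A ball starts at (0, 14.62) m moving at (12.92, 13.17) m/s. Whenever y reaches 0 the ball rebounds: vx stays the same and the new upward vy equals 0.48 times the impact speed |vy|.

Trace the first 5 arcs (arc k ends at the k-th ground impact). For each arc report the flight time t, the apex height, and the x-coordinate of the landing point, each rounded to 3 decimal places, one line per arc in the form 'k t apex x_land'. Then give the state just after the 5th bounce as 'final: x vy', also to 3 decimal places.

Arc 1: start y=14.620, vy=13.170 → t=3.475, apex=23.292, x_land=44.902, impact vy=-21.584
  bounce: vy ← 0.48·21.584 = 10.360
Arc 2: start y=0.000, vy=10.360 → t=2.072, apex=5.367, x_land=71.672, impact vy=-10.360
  bounce: vy ← 0.48·10.360 = 4.973
Arc 3: start y=0.000, vy=4.973 → t=0.995, apex=1.236, x_land=84.522, impact vy=-4.973
  bounce: vy ← 0.48·4.973 = 2.387
Arc 4: start y=0.000, vy=2.387 → t=0.477, apex=0.285, x_land=90.690, impact vy=-2.387
  bounce: vy ← 0.48·2.387 = 1.146
Arc 5: start y=0.000, vy=1.146 → t=0.229, apex=0.066, x_land=93.650, impact vy=-1.146
  bounce: vy ← 0.48·1.146 = 0.550

1 3.475 23.292 44.902
2 2.072 5.367 71.672
3 0.995 1.236 84.522
4 0.477 0.285 90.690
5 0.229 0.066 93.650
final: 93.650 0.550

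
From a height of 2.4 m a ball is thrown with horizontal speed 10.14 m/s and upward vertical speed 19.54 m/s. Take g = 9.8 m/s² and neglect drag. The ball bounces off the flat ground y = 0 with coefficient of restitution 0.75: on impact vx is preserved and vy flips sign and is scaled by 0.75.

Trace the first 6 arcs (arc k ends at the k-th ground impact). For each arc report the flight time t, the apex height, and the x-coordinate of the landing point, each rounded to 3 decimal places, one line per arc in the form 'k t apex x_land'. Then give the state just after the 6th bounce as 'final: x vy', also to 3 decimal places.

Arc 1: start y=2.400, vy=19.540 → t=4.107, apex=21.880, x_land=41.645, impact vy=-20.709
  bounce: vy ← 0.75·20.709 = 15.532
Arc 2: start y=0.000, vy=15.532 → t=3.170, apex=12.308, x_land=73.786, impact vy=-15.532
  bounce: vy ← 0.75·15.532 = 11.649
Arc 3: start y=0.000, vy=11.649 → t=2.377, apex=6.923, x_land=97.892, impact vy=-11.649
  bounce: vy ← 0.75·11.649 = 8.736
Arc 4: start y=0.000, vy=8.736 → t=1.783, apex=3.894, x_land=115.971, impact vy=-8.736
  bounce: vy ← 0.75·8.736 = 6.552
Arc 5: start y=0.000, vy=6.552 → t=1.337, apex=2.190, x_land=129.530, impact vy=-6.552
  bounce: vy ← 0.75·6.552 = 4.914
Arc 6: start y=0.000, vy=4.914 → t=1.003, apex=1.232, x_land=139.700, impact vy=-4.914
  bounce: vy ← 0.75·4.914 = 3.686

1 4.107 21.880 41.645
2 3.170 12.308 73.786
3 2.377 6.923 97.892
4 1.783 3.894 115.971
5 1.337 2.190 129.530
6 1.003 1.232 139.700
final: 139.700 3.686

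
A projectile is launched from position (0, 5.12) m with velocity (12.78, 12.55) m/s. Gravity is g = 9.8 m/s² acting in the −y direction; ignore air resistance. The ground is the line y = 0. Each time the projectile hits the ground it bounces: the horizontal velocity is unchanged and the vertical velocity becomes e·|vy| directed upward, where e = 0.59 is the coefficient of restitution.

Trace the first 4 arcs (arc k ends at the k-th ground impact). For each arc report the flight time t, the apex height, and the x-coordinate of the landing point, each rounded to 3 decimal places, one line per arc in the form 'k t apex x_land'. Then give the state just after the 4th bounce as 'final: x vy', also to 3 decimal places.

Arc 1: start y=5.120, vy=12.550 → t=2.919, apex=13.156, x_land=37.307, impact vy=-16.058
  bounce: vy ← 0.59·16.058 = 9.474
Arc 2: start y=0.000, vy=9.474 → t=1.933, apex=4.580, x_land=62.017, impact vy=-9.474
  bounce: vy ← 0.59·9.474 = 5.590
Arc 3: start y=0.000, vy=5.590 → t=1.141, apex=1.594, x_land=76.596, impact vy=-5.590
  bounce: vy ← 0.59·5.590 = 3.298
Arc 4: start y=0.000, vy=3.298 → t=0.673, apex=0.555, x_land=85.198, impact vy=-3.298
  bounce: vy ← 0.59·3.298 = 1.946

1 2.919 13.156 37.307
2 1.933 4.580 62.017
3 1.141 1.594 76.596
4 0.673 0.555 85.198
final: 85.198 1.946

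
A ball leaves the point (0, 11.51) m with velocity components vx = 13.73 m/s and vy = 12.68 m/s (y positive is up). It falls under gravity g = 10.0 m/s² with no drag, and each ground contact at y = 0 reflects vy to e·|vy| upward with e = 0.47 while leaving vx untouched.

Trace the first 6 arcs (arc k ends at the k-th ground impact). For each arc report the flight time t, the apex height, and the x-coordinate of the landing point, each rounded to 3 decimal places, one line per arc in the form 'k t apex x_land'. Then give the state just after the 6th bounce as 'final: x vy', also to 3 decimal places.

Arc 1: start y=11.510, vy=12.680 → t=3.245, apex=19.549, x_land=44.558, impact vy=-19.773
  bounce: vy ← 0.47·19.773 = 9.293
Arc 2: start y=0.000, vy=9.293 → t=1.859, apex=4.318, x_land=70.078, impact vy=-9.293
  bounce: vy ← 0.47·9.293 = 4.368
Arc 3: start y=0.000, vy=4.368 → t=0.874, apex=0.954, x_land=82.072, impact vy=-4.368
  bounce: vy ← 0.47·4.368 = 2.053
Arc 4: start y=0.000, vy=2.053 → t=0.411, apex=0.211, x_land=87.710, impact vy=-2.053
  bounce: vy ← 0.47·2.053 = 0.965
Arc 5: start y=0.000, vy=0.965 → t=0.193, apex=0.047, x_land=90.359, impact vy=-0.965
  bounce: vy ← 0.47·0.965 = 0.453
Arc 6: start y=0.000, vy=0.453 → t=0.091, apex=0.010, x_land=91.605, impact vy=-0.453
  bounce: vy ← 0.47·0.453 = 0.213

1 3.245 19.549 44.558
2 1.859 4.318 70.078
3 0.874 0.954 82.072
4 0.411 0.211 87.710
5 0.193 0.047 90.359
6 0.091 0.010 91.605
final: 91.605 0.213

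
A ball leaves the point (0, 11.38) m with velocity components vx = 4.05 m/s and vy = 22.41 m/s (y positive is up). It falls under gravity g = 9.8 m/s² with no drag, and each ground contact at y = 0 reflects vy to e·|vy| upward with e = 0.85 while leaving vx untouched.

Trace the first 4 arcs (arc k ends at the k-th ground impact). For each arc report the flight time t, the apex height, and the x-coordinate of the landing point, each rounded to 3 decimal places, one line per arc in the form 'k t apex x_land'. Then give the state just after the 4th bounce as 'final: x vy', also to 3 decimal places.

1 5.035 37.003 20.391
2 4.672 26.735 39.311
3 3.971 19.316 55.393
4 3.375 13.956 69.063
final: 69.063 14.058

Arc 1: start y=11.380, vy=22.410 → t=5.035, apex=37.003, x_land=20.391, impact vy=-26.931
  bounce: vy ← 0.85·26.931 = 22.891
Arc 2: start y=0.000, vy=22.891 → t=4.672, apex=26.735, x_land=39.311, impact vy=-22.891
  bounce: vy ← 0.85·22.891 = 19.457
Arc 3: start y=0.000, vy=19.457 → t=3.971, apex=19.316, x_land=55.393, impact vy=-19.457
  bounce: vy ← 0.85·19.457 = 16.539
Arc 4: start y=0.000, vy=16.539 → t=3.375, apex=13.956, x_land=69.063, impact vy=-16.539
  bounce: vy ← 0.85·16.539 = 14.058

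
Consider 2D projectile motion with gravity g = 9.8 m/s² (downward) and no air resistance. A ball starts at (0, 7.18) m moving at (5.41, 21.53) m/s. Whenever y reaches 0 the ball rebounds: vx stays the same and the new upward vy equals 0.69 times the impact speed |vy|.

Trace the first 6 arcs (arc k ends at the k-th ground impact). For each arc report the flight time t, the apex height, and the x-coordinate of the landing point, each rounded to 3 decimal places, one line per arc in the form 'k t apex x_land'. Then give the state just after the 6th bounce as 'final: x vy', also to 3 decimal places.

Arc 1: start y=7.180, vy=21.530 → t=4.705, apex=30.830, x_land=25.456, impact vy=-24.582
  bounce: vy ← 0.69·24.582 = 16.961
Arc 2: start y=0.000, vy=16.961 → t=3.462, apex=14.678, x_land=44.183, impact vy=-16.961
  bounce: vy ← 0.69·16.961 = 11.703
Arc 3: start y=0.000, vy=11.703 → t=2.388, apex=6.988, x_land=57.104, impact vy=-11.703
  bounce: vy ← 0.69·11.703 = 8.075
Arc 4: start y=0.000, vy=8.075 → t=1.648, apex=3.327, x_land=66.020, impact vy=-8.075
  bounce: vy ← 0.69·8.075 = 5.572
Arc 5: start y=0.000, vy=5.572 → t=1.137, apex=1.584, x_land=72.172, impact vy=-5.572
  bounce: vy ← 0.69·5.572 = 3.845
Arc 6: start y=0.000, vy=3.845 → t=0.785, apex=0.754, x_land=76.417, impact vy=-3.845
  bounce: vy ← 0.69·3.845 = 2.653

1 4.705 30.830 25.456
2 3.462 14.678 44.183
3 2.388 6.988 57.104
4 1.648 3.327 66.020
5 1.137 1.584 72.172
6 0.785 0.754 76.417
final: 76.417 2.653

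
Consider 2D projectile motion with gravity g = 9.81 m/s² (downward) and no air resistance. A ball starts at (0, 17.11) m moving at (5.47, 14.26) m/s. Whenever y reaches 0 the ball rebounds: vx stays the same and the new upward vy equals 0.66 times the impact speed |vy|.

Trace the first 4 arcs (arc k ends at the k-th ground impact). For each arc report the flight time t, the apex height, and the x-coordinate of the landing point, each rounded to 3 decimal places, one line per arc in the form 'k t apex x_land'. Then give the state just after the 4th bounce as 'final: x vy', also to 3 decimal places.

Arc 1: start y=17.110, vy=14.260 → t=3.820, apex=27.474, x_land=20.897, impact vy=-23.217
  bounce: vy ← 0.66·23.217 = 15.323
Arc 2: start y=0.000, vy=15.323 → t=3.124, apex=11.968, x_land=37.986, impact vy=-15.323
  bounce: vy ← 0.66·15.323 = 10.113
Arc 3: start y=0.000, vy=10.113 → t=2.062, apex=5.213, x_land=49.264, impact vy=-10.113
  bounce: vy ← 0.66·10.113 = 6.675
Arc 4: start y=0.000, vy=6.675 → t=1.361, apex=2.271, x_land=56.708, impact vy=-6.675
  bounce: vy ← 0.66·6.675 = 4.405

1 3.820 27.474 20.897
2 3.124 11.968 37.986
3 2.062 5.213 49.264
4 1.361 2.271 56.708
final: 56.708 4.405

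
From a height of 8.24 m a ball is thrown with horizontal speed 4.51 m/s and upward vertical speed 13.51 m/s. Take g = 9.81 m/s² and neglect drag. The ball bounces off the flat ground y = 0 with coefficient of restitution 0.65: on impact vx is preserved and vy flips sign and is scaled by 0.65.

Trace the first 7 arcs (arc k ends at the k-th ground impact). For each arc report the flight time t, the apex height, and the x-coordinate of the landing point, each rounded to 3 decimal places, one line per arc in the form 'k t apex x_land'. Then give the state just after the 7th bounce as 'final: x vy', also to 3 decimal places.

Arc 1: start y=8.240, vy=13.510 → t=3.268, apex=17.543, x_land=14.740, impact vy=-18.552
  bounce: vy ← 0.65·18.552 = 12.059
Arc 2: start y=0.000, vy=12.059 → t=2.459, apex=7.412, x_land=25.828, impact vy=-12.059
  bounce: vy ← 0.65·12.059 = 7.838
Arc 3: start y=0.000, vy=7.838 → t=1.598, apex=3.131, x_land=33.035, impact vy=-7.838
  bounce: vy ← 0.65·7.838 = 5.095
Arc 4: start y=0.000, vy=5.095 → t=1.039, apex=1.323, x_land=37.720, impact vy=-5.095
  bounce: vy ← 0.65·5.095 = 3.312
Arc 5: start y=0.000, vy=3.312 → t=0.675, apex=0.559, x_land=40.765, impact vy=-3.312
  bounce: vy ← 0.65·3.312 = 2.153
Arc 6: start y=0.000, vy=2.153 → t=0.439, apex=0.236, x_land=42.744, impact vy=-2.153
  bounce: vy ← 0.65·2.153 = 1.399
Arc 7: start y=0.000, vy=1.399 → t=0.285, apex=0.100, x_land=44.031, impact vy=-1.399
  bounce: vy ← 0.65·1.399 = 0.909

1 3.268 17.543 14.740
2 2.459 7.412 25.828
3 1.598 3.131 33.035
4 1.039 1.323 37.720
5 0.675 0.559 40.765
6 0.439 0.236 42.744
7 0.285 0.100 44.031
final: 44.031 0.909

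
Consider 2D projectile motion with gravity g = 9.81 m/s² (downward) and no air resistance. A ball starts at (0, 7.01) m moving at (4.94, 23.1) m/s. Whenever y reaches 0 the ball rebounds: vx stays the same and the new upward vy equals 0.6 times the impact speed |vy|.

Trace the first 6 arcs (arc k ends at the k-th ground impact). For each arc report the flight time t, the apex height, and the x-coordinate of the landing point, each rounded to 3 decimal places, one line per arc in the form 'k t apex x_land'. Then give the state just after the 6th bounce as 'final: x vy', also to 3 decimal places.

Arc 1: start y=7.010, vy=23.100 → t=4.996, apex=34.207, x_land=24.678, impact vy=-25.906
  bounce: vy ← 0.6·25.906 = 15.544
Arc 2: start y=0.000, vy=15.544 → t=3.169, apex=12.315, x_land=40.333, impact vy=-15.544
  bounce: vy ← 0.6·15.544 = 9.326
Arc 3: start y=0.000, vy=9.326 → t=1.901, apex=4.433, x_land=49.726, impact vy=-9.326
  bounce: vy ← 0.6·9.326 = 5.596
Arc 4: start y=0.000, vy=5.596 → t=1.141, apex=1.596, x_land=55.362, impact vy=-5.596
  bounce: vy ← 0.6·5.596 = 3.357
Arc 5: start y=0.000, vy=3.357 → t=0.685, apex=0.575, x_land=58.743, impact vy=-3.357
  bounce: vy ← 0.6·3.357 = 2.014
Arc 6: start y=0.000, vy=2.014 → t=0.411, apex=0.207, x_land=60.772, impact vy=-2.014
  bounce: vy ← 0.6·2.014 = 1.209

1 4.996 34.207 24.678
2 3.169 12.315 40.333
3 1.901 4.433 49.726
4 1.141 1.596 55.362
5 0.685 0.575 58.743
6 0.411 0.207 60.772
final: 60.772 1.209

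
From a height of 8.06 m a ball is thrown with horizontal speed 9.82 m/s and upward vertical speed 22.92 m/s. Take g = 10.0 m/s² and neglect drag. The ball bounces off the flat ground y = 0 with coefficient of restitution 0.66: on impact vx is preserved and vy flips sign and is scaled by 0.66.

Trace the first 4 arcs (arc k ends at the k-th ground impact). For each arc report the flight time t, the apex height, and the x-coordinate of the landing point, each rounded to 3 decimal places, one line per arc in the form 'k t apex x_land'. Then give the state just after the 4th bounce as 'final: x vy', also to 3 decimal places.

1 4.912 34.326 48.237
2 3.459 14.953 82.201
3 2.283 6.513 104.617
4 1.507 2.837 119.412
final: 119.412 4.972

Arc 1: start y=8.060, vy=22.920 → t=4.912, apex=34.326, x_land=48.237, impact vy=-26.202
  bounce: vy ← 0.66·26.202 = 17.293
Arc 2: start y=0.000, vy=17.293 → t=3.459, apex=14.953, x_land=82.201, impact vy=-17.293
  bounce: vy ← 0.66·17.293 = 11.413
Arc 3: start y=0.000, vy=11.413 → t=2.283, apex=6.513, x_land=104.617, impact vy=-11.413
  bounce: vy ← 0.66·11.413 = 7.533
Arc 4: start y=0.000, vy=7.533 → t=1.507, apex=2.837, x_land=119.412, impact vy=-7.533
  bounce: vy ← 0.66·7.533 = 4.972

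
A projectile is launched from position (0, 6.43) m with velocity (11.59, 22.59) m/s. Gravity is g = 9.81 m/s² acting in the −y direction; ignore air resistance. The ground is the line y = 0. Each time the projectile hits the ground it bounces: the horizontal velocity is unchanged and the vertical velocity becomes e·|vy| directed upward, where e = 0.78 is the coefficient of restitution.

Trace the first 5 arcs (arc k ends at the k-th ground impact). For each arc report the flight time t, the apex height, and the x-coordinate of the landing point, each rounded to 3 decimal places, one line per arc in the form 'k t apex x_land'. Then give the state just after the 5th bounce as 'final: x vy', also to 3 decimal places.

Arc 1: start y=6.430, vy=22.590 → t=4.874, apex=32.440, x_land=56.495, impact vy=-25.228
  bounce: vy ← 0.78·25.228 = 19.678
Arc 2: start y=0.000, vy=19.678 → t=4.012, apex=19.736, x_land=102.992, impact vy=-19.678
  bounce: vy ← 0.78·19.678 = 15.349
Arc 3: start y=0.000, vy=15.349 → t=3.129, apex=12.008, x_land=139.260, impact vy=-15.349
  bounce: vy ← 0.78·15.349 = 11.972
Arc 4: start y=0.000, vy=11.972 → t=2.441, apex=7.305, x_land=167.549, impact vy=-11.972
  bounce: vy ← 0.78·11.972 = 9.338
Arc 5: start y=0.000, vy=9.338 → t=1.904, apex=4.445, x_land=189.614, impact vy=-9.338
  bounce: vy ← 0.78·9.338 = 7.284

1 4.874 32.440 56.495
2 4.012 19.736 102.992
3 3.129 12.008 139.260
4 2.441 7.305 167.549
5 1.904 4.445 189.614
final: 189.614 7.284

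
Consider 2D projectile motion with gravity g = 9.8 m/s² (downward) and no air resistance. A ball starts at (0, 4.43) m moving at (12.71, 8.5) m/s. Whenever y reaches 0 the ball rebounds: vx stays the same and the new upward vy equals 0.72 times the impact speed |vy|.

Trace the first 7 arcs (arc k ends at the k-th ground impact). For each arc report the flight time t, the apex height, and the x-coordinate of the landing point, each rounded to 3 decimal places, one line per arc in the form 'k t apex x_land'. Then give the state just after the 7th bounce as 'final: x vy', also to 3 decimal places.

1 2.154 8.116 27.382
2 1.853 4.207 50.937
3 1.334 2.181 67.897
4 0.961 1.131 80.108
5 0.692 0.586 88.900
6 0.498 0.304 95.230
7 0.359 0.158 99.788
final: 99.788 1.265

Arc 1: start y=4.430, vy=8.500 → t=2.154, apex=8.116, x_land=27.382, impact vy=-12.613
  bounce: vy ← 0.72·12.613 = 9.081
Arc 2: start y=0.000, vy=9.081 → t=1.853, apex=4.207, x_land=50.937, impact vy=-9.081
  bounce: vy ← 0.72·9.081 = 6.538
Arc 3: start y=0.000, vy=6.538 → t=1.334, apex=2.181, x_land=67.897, impact vy=-6.538
  bounce: vy ← 0.72·6.538 = 4.708
Arc 4: start y=0.000, vy=4.708 → t=0.961, apex=1.131, x_land=80.108, impact vy=-4.708
  bounce: vy ← 0.72·4.708 = 3.389
Arc 5: start y=0.000, vy=3.389 → t=0.692, apex=0.586, x_land=88.900, impact vy=-3.389
  bounce: vy ← 0.72·3.389 = 2.440
Arc 6: start y=0.000, vy=2.440 → t=0.498, apex=0.304, x_land=95.230, impact vy=-2.440
  bounce: vy ← 0.72·2.440 = 1.757
Arc 7: start y=0.000, vy=1.757 → t=0.359, apex=0.158, x_land=99.788, impact vy=-1.757
  bounce: vy ← 0.72·1.757 = 1.265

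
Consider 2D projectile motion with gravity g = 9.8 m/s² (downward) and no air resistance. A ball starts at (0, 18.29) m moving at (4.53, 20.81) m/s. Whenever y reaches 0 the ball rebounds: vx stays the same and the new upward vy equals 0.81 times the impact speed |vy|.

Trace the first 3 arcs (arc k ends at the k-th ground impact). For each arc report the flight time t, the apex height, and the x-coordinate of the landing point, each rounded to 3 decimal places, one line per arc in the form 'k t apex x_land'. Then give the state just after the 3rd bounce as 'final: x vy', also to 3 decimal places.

Arc 1: start y=18.290, vy=20.810 → t=4.994, apex=40.385, x_land=22.624, impact vy=-28.134
  bounce: vy ← 0.81·28.134 = 22.789
Arc 2: start y=0.000, vy=22.789 → t=4.651, apex=26.496, x_land=43.692, impact vy=-22.789
  bounce: vy ← 0.81·22.789 = 18.459
Arc 3: start y=0.000, vy=18.459 → t=3.767, apex=17.384, x_land=60.757, impact vy=-18.459
  bounce: vy ← 0.81·18.459 = 14.952

1 4.994 40.385 22.624
2 4.651 26.496 43.692
3 3.767 17.384 60.757
final: 60.757 14.952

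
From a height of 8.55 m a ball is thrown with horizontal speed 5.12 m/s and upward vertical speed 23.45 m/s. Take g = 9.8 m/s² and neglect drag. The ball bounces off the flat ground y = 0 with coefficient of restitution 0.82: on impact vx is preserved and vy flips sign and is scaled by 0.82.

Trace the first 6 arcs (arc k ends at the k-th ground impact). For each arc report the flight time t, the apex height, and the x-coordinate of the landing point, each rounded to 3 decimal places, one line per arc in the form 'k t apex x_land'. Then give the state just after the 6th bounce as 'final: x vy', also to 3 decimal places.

Arc 1: start y=8.550, vy=23.450 → t=5.126, apex=36.606, x_land=26.246, impact vy=-26.786
  bounce: vy ← 0.82·26.786 = 21.964
Arc 2: start y=0.000, vy=21.964 → t=4.483, apex=24.614, x_land=49.196, impact vy=-21.964
  bounce: vy ← 0.82·21.964 = 18.011
Arc 3: start y=0.000, vy=18.011 → t=3.676, apex=16.550, x_land=68.016, impact vy=-18.011
  bounce: vy ← 0.82·18.011 = 14.769
Arc 4: start y=0.000, vy=14.769 → t=3.014, apex=11.129, x_land=83.448, impact vy=-14.769
  bounce: vy ← 0.82·14.769 = 12.110
Arc 5: start y=0.000, vy=12.110 → t=2.472, apex=7.483, x_land=96.102, impact vy=-12.110
  bounce: vy ← 0.82·12.110 = 9.931
Arc 6: start y=0.000, vy=9.931 → t=2.027, apex=5.031, x_land=106.478, impact vy=-9.931
  bounce: vy ← 0.82·9.931 = 8.143

1 5.126 36.606 26.246
2 4.483 24.614 49.196
3 3.676 16.550 68.016
4 3.014 11.129 83.448
5 2.472 7.483 96.102
6 2.027 5.031 106.478
final: 106.478 8.143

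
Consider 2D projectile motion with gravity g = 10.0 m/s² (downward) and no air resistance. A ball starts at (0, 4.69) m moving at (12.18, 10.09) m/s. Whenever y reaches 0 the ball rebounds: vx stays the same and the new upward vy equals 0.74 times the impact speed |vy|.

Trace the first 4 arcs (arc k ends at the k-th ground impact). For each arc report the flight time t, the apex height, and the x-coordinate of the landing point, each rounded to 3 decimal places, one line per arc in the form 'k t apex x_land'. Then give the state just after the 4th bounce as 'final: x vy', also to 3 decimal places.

Arc 1: start y=4.690, vy=10.090 → t=2.408, apex=9.780, x_land=29.325, impact vy=-13.986
  bounce: vy ← 0.74·13.986 = 10.350
Arc 2: start y=0.000, vy=10.350 → t=2.070, apex=5.356, x_land=54.536, impact vy=-10.350
  bounce: vy ← 0.74·10.350 = 7.659
Arc 3: start y=0.000, vy=7.659 → t=1.532, apex=2.933, x_land=73.193, impact vy=-7.659
  bounce: vy ← 0.74·7.659 = 5.667
Arc 4: start y=0.000, vy=5.667 → t=1.133, apex=1.606, x_land=86.999, impact vy=-5.667
  bounce: vy ← 0.74·5.667 = 4.194

1 2.408 9.780 29.325
2 2.070 5.356 54.536
3 1.532 2.933 73.193
4 1.133 1.606 86.999
final: 86.999 4.194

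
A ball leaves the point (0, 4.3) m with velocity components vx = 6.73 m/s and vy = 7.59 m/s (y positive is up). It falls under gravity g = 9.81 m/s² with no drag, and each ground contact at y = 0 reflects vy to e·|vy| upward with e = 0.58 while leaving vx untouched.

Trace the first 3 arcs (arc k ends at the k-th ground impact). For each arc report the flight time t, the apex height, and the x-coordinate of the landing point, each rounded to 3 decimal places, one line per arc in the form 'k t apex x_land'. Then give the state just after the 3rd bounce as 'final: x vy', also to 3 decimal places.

1 1.988 7.236 13.381
2 1.409 2.434 22.863
3 0.817 0.819 28.363
final: 28.363 2.325

Arc 1: start y=4.300, vy=7.590 → t=1.988, apex=7.236, x_land=13.381, impact vy=-11.915
  bounce: vy ← 0.58·11.915 = 6.911
Arc 2: start y=0.000, vy=6.911 → t=1.409, apex=2.434, x_land=22.863, impact vy=-6.911
  bounce: vy ← 0.58·6.911 = 4.008
Arc 3: start y=0.000, vy=4.008 → t=0.817, apex=0.819, x_land=28.363, impact vy=-4.008
  bounce: vy ← 0.58·4.008 = 2.325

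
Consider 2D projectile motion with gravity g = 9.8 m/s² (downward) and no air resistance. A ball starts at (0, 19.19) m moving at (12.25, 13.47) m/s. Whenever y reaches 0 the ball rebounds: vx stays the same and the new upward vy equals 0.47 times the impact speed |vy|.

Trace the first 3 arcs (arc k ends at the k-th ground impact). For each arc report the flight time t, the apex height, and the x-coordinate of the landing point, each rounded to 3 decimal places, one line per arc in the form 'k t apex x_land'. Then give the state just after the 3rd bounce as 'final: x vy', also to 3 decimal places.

Arc 1: start y=19.190, vy=13.470 → t=3.784, apex=28.447, x_land=46.354, impact vy=-23.613
  bounce: vy ← 0.47·23.613 = 11.098
Arc 2: start y=0.000, vy=11.098 → t=2.265, apex=6.284, x_land=74.099, impact vy=-11.098
  bounce: vy ← 0.47·11.098 = 5.216
Arc 3: start y=0.000, vy=5.216 → t=1.065, apex=1.388, x_land=87.139, impact vy=-5.216
  bounce: vy ← 0.47·5.216 = 2.452

1 3.784 28.447 46.354
2 2.265 6.284 74.099
3 1.065 1.388 87.139
final: 87.139 2.452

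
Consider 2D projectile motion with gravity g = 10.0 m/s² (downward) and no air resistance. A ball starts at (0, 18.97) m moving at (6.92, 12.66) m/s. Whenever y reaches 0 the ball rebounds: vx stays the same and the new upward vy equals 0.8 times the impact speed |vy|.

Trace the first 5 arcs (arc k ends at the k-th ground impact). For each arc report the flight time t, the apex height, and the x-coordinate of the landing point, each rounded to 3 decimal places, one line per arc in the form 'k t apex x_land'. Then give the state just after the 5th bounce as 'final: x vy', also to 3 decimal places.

Arc 1: start y=18.970, vy=12.660 → t=3.589, apex=26.984, x_land=24.837, impact vy=-23.231
  bounce: vy ← 0.8·23.231 = 18.585
Arc 2: start y=0.000, vy=18.585 → t=3.717, apex=17.270, x_land=50.558, impact vy=-18.585
  bounce: vy ← 0.8·18.585 = 14.868
Arc 3: start y=0.000, vy=14.868 → t=2.974, apex=11.053, x_land=71.135, impact vy=-14.868
  bounce: vy ← 0.8·14.868 = 11.894
Arc 4: start y=0.000, vy=11.894 → t=2.379, apex=7.074, x_land=87.596, impact vy=-11.894
  bounce: vy ← 0.8·11.894 = 9.515
Arc 5: start y=0.000, vy=9.515 → t=1.903, apex=4.527, x_land=100.766, impact vy=-9.515
  bounce: vy ← 0.8·9.515 = 7.612

1 3.589 26.984 24.837
2 3.717 17.270 50.558
3 2.974 11.053 71.135
4 2.379 7.074 87.596
5 1.903 4.527 100.766
final: 100.766 7.612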